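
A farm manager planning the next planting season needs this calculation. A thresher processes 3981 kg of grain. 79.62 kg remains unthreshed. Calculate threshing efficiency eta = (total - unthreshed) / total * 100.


eta = (total - unthreshed) / total * 100
    = (3981 - 79.62) / 3981 * 100
    = 3901.38 / 3981 * 100
    = 98%


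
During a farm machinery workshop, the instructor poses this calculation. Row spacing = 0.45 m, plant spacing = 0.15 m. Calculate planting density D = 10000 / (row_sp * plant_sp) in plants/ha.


D = 10000 / (row_sp * plant_sp)
  = 10000 / (0.45 * 0.15)
  = 10000 / 0.0675
  = 148148.15 plants/ha


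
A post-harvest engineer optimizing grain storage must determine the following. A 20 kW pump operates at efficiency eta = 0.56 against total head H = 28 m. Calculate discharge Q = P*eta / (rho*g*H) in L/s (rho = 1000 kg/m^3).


Q = (P * 1000 * eta) / (rho * g * H)
  = (20 * 1000 * 0.56) / (1000 * 9.81 * 28)
  = 11200 / 274680
  = 0.04077 m^3/s = 40.77 L/s


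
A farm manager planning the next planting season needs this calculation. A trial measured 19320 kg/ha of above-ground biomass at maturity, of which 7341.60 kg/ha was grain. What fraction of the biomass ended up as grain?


HI = grain_yield / biomass
   = 7341.60 / 19320
   = 0.38


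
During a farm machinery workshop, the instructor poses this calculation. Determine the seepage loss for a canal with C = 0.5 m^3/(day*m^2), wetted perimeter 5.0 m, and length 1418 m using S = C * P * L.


S = C * P * L
  = 0.5 * 5.0 * 1418
  = 3545 m^3/day


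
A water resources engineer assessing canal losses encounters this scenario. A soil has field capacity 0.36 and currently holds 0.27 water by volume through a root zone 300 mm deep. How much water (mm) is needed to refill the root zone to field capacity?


SMD = (FC - theta) * D
    = (0.36 - 0.27) * 300
    = 0.090 * 300
    = 27 mm


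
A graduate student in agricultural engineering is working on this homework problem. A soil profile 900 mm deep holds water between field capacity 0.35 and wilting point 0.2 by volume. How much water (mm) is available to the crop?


AW = (FC - WP) * D
   = (0.35 - 0.2) * 900
   = 0.15 * 900
   = 135 mm


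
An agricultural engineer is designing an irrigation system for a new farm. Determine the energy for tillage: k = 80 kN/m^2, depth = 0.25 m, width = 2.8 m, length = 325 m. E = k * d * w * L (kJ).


E = k * d * w * L
  = 80 * 0.25 * 2.8 * 325
  = 18200 kJ


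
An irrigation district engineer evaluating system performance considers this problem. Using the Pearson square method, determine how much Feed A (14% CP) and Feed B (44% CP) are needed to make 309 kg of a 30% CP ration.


parts_A = CP_b - target = 44 - 30 = 14
parts_B = target - CP_a = 30 - 14 = 16
total_parts = 14 + 16 = 30
Feed A = 309 * 14 / 30 = 144.20 kg
Feed B = 309 * 16 / 30 = 164.80 kg

144.20 kg


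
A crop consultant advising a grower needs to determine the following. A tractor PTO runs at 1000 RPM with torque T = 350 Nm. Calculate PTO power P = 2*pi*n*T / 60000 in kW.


P = 2*pi*n*T / 60000
  = 2*pi * 1000 * 350 / 60000
  = 2199114.86 / 60000
  = 36.65 kW


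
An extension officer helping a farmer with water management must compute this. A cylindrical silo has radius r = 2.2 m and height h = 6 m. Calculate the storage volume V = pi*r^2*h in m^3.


V = pi * r^2 * h
  = pi * 2.2^2 * 6
  = pi * 4.84 * 6
  = 91.23 m^3


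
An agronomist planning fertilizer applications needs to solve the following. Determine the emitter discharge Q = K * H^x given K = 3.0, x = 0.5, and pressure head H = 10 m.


Q = K * H^x
  = 3.0 * 10^0.5
  = 3.0 * 3.1623
  = 9.49 L/h


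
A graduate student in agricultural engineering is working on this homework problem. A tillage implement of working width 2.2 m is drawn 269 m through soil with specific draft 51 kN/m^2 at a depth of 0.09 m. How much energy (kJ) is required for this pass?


E = k * d * w * L
  = 51 * 0.09 * 2.2 * 269
  = 2716.36 kJ


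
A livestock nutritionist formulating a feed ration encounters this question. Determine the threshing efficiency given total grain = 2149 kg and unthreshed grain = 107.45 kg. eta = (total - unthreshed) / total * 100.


eta = (total - unthreshed) / total * 100
    = (2149 - 107.45) / 2149 * 100
    = 2041.55 / 2149 * 100
    = 95%


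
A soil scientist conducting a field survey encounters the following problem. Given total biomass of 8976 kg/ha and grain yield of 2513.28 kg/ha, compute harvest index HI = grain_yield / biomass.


HI = grain_yield / biomass
   = 2513.28 / 8976
   = 0.28


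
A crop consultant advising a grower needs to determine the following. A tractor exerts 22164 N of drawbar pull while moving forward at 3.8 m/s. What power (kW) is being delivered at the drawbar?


P = F * v / 1000
  = 22164 * 3.8 / 1000
  = 84223.20 / 1000
  = 84.22 kW


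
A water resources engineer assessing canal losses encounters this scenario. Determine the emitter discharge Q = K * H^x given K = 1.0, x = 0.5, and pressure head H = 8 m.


Q = K * H^x
  = 1.0 * 8^0.5
  = 1.0 * 2.8284
  = 2.83 L/h


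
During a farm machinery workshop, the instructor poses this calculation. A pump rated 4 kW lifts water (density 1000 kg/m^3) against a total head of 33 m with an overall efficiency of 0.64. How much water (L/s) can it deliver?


Q = (P * 1000 * eta) / (rho * g * H)
  = (4 * 1000 * 0.64) / (1000 * 9.81 * 33)
  = 2560 / 323730
  = 0.00791 m^3/s = 7.91 L/s


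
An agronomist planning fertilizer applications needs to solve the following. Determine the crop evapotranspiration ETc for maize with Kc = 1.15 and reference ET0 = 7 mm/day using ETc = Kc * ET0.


ETc = Kc * ET0
    = 1.15 * 7
    = 8.05 mm/day


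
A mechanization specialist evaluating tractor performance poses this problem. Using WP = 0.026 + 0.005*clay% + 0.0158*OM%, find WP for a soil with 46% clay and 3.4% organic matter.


WP = 0.026 + 0.005*46 + 0.0158*3.4
   = 0.026 + 0.2300 + 0.0537
   = 0.3097


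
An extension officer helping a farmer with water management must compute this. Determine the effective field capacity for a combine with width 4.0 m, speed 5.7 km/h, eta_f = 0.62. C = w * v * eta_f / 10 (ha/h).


C = w * v * eta_f / 10
  = 4.0 * 5.7 * 0.62 / 10
  = 14.14 / 10
  = 1.41 ha/h


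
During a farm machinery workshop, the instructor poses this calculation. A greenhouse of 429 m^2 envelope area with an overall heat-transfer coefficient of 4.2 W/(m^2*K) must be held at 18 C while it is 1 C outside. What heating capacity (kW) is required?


dT = 18 - (1) = 17 K
Q = U * A * dT
  = 4.2 * 429 * 17
  = 30630.60 W = 30.63 kW


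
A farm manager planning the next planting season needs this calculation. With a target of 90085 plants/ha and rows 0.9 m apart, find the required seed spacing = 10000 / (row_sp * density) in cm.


spacing = 10000 / (row_sp * density)
        = 10000 / (0.9 * 90085)
        = 10000 / 81076.50
        = 0.12334 m = 12.33 cm


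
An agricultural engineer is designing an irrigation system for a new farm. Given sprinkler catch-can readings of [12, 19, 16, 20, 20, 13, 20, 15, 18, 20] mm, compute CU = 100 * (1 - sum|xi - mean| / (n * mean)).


xbar = 173 / 10 = 17.300
sum|xi - xbar| = 26.400
CU = 100 * (1 - 26.400 / (10 * 17.300))
   = 100 * (1 - 0.1526)
   = 84.74%


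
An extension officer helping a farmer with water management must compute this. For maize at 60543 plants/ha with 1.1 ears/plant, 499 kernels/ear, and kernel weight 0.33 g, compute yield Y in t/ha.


Y = density * ears * kernels * kw
  = 60543 * 1.1 * 499 * 0.33 g/ha
  = 10966577.39 g/ha
  = 10966.58 kg/ha = 10.97 t/ha


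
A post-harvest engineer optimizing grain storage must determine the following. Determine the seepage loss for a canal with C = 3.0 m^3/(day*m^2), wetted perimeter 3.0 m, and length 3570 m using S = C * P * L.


S = C * P * L
  = 3.0 * 3.0 * 3570
  = 32130 m^3/day


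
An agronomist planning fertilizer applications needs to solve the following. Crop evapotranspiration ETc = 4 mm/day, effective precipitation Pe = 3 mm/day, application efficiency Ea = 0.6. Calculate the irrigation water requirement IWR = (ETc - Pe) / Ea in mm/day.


IWR = (ETc - Pe) / Ea
    = (4 - 3) / 0.6
    = 1 / 0.6
    = 1.67 mm/day


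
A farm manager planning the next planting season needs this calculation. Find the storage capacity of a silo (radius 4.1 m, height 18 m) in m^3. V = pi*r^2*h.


V = pi * r^2 * h
  = pi * 4.1^2 * 18
  = pi * 16.81 * 18
  = 950.58 m^3


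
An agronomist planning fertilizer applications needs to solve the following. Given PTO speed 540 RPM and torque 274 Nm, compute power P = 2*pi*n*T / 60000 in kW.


P = 2*pi*n*T / 60000
  = 2*pi * 540 * 274 / 60000
  = 929660.10 / 60000
  = 15.49 kW


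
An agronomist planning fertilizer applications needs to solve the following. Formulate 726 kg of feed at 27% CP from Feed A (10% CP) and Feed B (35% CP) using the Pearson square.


parts_A = CP_b - target = 35 - 27 = 8
parts_B = target - CP_a = 27 - 10 = 17
total_parts = 8 + 17 = 25
Feed A = 726 * 8 / 25 = 232.32 kg
Feed B = 726 * 17 / 25 = 493.68 kg

232.32 kg


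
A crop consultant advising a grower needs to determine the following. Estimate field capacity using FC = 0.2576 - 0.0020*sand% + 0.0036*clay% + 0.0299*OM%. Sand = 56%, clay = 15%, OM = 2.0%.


FC = 0.2576 - 0.0020*56 + 0.0036*15 + 0.0299*2.0
   = 0.2576 - 0.1120 + 0.0540 + 0.0598
   = 0.2594


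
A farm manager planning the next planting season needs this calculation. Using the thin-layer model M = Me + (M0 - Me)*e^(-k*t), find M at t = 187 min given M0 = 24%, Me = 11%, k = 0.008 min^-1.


M = Me + (M0 - Me) * e^(-k*t)
  = 11 + (24 - 11) * e^(-0.008*187)
  = 11 + 13 * e^(-1.496)
  = 11 + 13 * 0.22402
  = 11 + 2.9123
  = 13.91%


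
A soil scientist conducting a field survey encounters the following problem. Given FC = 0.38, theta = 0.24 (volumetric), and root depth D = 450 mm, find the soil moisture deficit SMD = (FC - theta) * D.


SMD = (FC - theta) * D
    = (0.38 - 0.24) * 450
    = 0.140 * 450
    = 63 mm


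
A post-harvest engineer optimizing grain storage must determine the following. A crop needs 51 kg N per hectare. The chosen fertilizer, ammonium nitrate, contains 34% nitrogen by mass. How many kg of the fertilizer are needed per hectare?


Rate = N_required / (N_content / 100)
     = 51 / (34 / 100)
     = 51 / 0.34
     = 150 kg/ha


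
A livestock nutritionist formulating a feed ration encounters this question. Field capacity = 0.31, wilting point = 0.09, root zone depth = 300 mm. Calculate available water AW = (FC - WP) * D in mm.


AW = (FC - WP) * D
   = (0.31 - 0.09) * 300
   = 0.22 * 300
   = 66 mm


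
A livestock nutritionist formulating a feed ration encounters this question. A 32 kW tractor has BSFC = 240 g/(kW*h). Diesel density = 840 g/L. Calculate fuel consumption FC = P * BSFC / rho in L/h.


FC = P * BSFC / rho_fuel
   = 32 * 240 / 840
   = 7680 / 840
   = 9.14 L/h


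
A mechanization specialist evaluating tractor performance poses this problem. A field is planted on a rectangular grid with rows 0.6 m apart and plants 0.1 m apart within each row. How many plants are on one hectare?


D = 10000 / (row_sp * plant_sp)
  = 10000 / (0.6 * 0.1)
  = 10000 / 0.0600
  = 166666.67 plants/ha


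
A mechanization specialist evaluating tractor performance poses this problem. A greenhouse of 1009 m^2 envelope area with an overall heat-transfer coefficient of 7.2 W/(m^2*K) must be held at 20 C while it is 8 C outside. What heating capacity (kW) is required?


dT = 20 - (8) = 12 K
Q = U * A * dT
  = 7.2 * 1009 * 12
  = 87177.60 W = 87.18 kW


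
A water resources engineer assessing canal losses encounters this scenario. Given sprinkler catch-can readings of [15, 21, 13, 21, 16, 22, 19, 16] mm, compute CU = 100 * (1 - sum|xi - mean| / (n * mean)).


xbar = 143 / 8 = 17.875
sum|xi - xbar| = 23
CU = 100 * (1 - 23 / (8 * 17.875))
   = 100 * (1 - 0.1608)
   = 83.92%


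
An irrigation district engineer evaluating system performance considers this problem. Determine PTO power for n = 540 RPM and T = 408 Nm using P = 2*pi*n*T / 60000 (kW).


P = 2*pi*n*T / 60000
  = 2*pi * 540 * 408 / 60000
  = 1384311.39 / 60000
  = 23.07 kW


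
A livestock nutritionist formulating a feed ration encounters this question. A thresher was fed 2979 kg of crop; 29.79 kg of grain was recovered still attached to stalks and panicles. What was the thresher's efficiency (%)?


eta = (total - unthreshed) / total * 100
    = (2979 - 29.79) / 2979 * 100
    = 2949.21 / 2979 * 100
    = 99%


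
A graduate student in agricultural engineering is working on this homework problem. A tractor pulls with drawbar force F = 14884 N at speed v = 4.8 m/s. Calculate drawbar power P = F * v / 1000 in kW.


P = F * v / 1000
  = 14884 * 4.8 / 1000
  = 71443.20 / 1000
  = 71.44 kW


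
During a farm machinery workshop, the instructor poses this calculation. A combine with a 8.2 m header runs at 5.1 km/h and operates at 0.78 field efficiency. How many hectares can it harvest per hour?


C = w * v * eta_f / 10
  = 8.2 * 5.1 * 0.78 / 10
  = 32.62 / 10
  = 3.26 ha/h


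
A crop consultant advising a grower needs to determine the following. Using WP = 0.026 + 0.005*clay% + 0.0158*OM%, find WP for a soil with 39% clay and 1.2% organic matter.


WP = 0.026 + 0.005*39 + 0.0158*1.2
   = 0.026 + 0.1950 + 0.0190
   = 0.2400


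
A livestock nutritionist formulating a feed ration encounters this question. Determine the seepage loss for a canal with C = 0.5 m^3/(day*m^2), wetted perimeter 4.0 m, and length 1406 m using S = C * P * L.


S = C * P * L
  = 0.5 * 4.0 * 1406
  = 2812 m^3/day


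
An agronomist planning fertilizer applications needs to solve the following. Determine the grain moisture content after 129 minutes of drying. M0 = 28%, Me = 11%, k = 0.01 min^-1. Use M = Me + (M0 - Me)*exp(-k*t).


M = Me + (M0 - Me) * e^(-k*t)
  = 11 + (28 - 11) * e^(-0.01*129)
  = 11 + 17 * e^(-1.290)
  = 11 + 17 * 0.27527
  = 11 + 4.6796
  = 15.68%


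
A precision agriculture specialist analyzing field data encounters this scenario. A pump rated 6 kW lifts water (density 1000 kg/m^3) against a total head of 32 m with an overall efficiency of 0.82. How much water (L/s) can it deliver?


Q = (P * 1000 * eta) / (rho * g * H)
  = (6 * 1000 * 0.82) / (1000 * 9.81 * 32)
  = 4920 / 313920
  = 0.01567 m^3/s = 15.67 L/s


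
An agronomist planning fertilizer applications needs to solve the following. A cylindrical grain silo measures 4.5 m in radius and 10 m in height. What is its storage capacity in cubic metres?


V = pi * r^2 * h
  = pi * 4.5^2 * 10
  = pi * 20.25 * 10
  = 636.17 m^3


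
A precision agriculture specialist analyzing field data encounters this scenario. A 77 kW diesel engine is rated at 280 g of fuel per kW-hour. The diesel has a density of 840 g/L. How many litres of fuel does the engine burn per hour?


FC = P * BSFC / rho_fuel
   = 77 * 280 / 840
   = 21560 / 840
   = 25.67 L/h


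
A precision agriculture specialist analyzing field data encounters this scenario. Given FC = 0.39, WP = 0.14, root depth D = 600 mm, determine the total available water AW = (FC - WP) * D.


AW = (FC - WP) * D
   = (0.39 - 0.14) * 600
   = 0.25 * 600
   = 150 mm


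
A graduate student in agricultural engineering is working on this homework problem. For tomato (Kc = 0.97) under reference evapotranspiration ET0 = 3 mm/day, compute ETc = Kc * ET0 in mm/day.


ETc = Kc * ET0
    = 0.97 * 3
    = 2.91 mm/day


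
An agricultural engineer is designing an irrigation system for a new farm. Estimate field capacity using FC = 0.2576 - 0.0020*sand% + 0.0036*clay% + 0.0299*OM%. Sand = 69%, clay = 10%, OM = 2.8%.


FC = 0.2576 - 0.0020*69 + 0.0036*10 + 0.0299*2.8
   = 0.2576 - 0.1380 + 0.0360 + 0.0837
   = 0.2393


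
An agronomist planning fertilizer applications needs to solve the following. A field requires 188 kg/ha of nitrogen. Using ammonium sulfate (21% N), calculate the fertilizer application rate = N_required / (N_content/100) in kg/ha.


Rate = N_required / (N_content / 100)
     = 188 / (21 / 100)
     = 188 / 0.21
     = 895.24 kg/ha


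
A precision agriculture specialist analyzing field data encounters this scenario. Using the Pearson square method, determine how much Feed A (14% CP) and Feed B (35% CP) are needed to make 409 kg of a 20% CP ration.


parts_A = CP_b - target = 35 - 20 = 15
parts_B = target - CP_a = 20 - 14 = 6
total_parts = 15 + 6 = 21
Feed A = 409 * 15 / 21 = 292.14 kg
Feed B = 409 * 6 / 21 = 116.86 kg

292.14 kg


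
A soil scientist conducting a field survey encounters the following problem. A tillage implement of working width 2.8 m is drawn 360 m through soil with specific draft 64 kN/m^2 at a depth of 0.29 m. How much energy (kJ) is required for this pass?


E = k * d * w * L
  = 64 * 0.29 * 2.8 * 360
  = 18708.48 kJ


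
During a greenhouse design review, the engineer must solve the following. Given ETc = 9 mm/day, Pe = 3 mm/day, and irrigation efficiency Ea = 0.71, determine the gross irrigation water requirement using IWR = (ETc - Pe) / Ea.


IWR = (ETc - Pe) / Ea
    = (9 - 3) / 0.71
    = 6 / 0.71
    = 8.45 mm/day


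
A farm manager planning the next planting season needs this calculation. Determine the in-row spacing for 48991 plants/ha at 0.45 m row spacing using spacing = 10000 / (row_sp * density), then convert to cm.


spacing = 10000 / (row_sp * density)
        = 10000 / (0.45 * 48991)
        = 10000 / 22045.95
        = 0.45360 m = 45.36 cm


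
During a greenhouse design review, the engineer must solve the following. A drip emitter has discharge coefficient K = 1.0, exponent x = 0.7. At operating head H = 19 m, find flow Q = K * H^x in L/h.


Q = K * H^x
  = 1.0 * 19^0.7
  = 1.0 * 7.8547
  = 7.85 L/h


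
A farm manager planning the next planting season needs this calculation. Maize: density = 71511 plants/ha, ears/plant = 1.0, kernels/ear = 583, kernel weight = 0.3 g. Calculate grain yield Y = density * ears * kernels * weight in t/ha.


Y = density * ears * kernels * kw
  = 71511 * 1.0 * 583 * 0.3 g/ha
  = 12507273.90 g/ha
  = 12507.27 kg/ha = 12.51 t/ha


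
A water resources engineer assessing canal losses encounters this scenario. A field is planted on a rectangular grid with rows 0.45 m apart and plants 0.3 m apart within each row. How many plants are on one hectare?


D = 10000 / (row_sp * plant_sp)
  = 10000 / (0.45 * 0.3)
  = 10000 / 0.1350
  = 74074.07 plants/ha


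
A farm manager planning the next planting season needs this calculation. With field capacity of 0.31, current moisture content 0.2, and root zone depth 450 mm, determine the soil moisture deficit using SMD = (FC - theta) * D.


SMD = (FC - theta) * D
    = (0.31 - 0.2) * 450
    = 0.110 * 450
    = 49.50 mm


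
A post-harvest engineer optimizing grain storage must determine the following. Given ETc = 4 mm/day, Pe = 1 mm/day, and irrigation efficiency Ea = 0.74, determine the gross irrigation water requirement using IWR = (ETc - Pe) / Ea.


IWR = (ETc - Pe) / Ea
    = (4 - 1) / 0.74
    = 3 / 0.74
    = 4.05 mm/day


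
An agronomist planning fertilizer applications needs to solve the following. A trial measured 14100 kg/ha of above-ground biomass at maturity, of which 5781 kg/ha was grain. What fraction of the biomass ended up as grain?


HI = grain_yield / biomass
   = 5781 / 14100
   = 0.41


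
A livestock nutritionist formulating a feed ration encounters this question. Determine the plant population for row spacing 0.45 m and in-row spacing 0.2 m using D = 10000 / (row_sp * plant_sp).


D = 10000 / (row_sp * plant_sp)
  = 10000 / (0.45 * 0.2)
  = 10000 / 0.0900
  = 111111.11 plants/ha


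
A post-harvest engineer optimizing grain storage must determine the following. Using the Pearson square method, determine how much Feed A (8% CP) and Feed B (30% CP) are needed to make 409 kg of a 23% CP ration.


parts_A = CP_b - target = 30 - 23 = 7
parts_B = target - CP_a = 23 - 8 = 15
total_parts = 7 + 15 = 22
Feed A = 409 * 7 / 22 = 130.14 kg
Feed B = 409 * 15 / 22 = 278.86 kg

130.14 kg


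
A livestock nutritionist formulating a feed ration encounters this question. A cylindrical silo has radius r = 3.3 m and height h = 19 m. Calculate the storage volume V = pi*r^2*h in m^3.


V = pi * r^2 * h
  = pi * 3.3^2 * 19
  = pi * 10.89 * 19
  = 650.03 m^3


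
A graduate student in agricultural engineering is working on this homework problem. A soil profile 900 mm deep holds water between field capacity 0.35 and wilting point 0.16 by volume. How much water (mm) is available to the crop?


AW = (FC - WP) * D
   = (0.35 - 0.16) * 900
   = 0.19 * 900
   = 171 mm


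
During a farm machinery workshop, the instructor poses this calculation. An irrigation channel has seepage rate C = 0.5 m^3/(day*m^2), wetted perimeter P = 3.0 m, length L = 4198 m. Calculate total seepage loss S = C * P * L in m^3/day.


S = C * P * L
  = 0.5 * 3.0 * 4198
  = 6297 m^3/day


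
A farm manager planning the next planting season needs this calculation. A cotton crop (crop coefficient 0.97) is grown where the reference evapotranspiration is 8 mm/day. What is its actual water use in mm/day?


ETc = Kc * ET0
    = 0.97 * 8
    = 7.76 mm/day


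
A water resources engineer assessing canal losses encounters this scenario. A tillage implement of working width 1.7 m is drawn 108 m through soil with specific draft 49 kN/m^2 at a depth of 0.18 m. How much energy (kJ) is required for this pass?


E = k * d * w * L
  = 49 * 0.18 * 1.7 * 108
  = 1619.35 kJ


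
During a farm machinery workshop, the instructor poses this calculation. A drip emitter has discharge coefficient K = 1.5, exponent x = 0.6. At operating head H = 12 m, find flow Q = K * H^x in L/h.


Q = K * H^x
  = 1.5 * 12^0.6
  = 1.5 * 4.4413
  = 6.66 L/h


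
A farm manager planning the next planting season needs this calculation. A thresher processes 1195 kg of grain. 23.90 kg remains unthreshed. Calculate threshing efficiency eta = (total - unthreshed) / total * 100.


eta = (total - unthreshed) / total * 100
    = (1195 - 23.90) / 1195 * 100
    = 1171.10 / 1195 * 100
    = 98%


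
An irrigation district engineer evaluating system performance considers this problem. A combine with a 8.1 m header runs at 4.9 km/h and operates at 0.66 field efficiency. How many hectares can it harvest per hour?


C = w * v * eta_f / 10
  = 8.1 * 4.9 * 0.66 / 10
  = 26.20 / 10
  = 2.62 ha/h


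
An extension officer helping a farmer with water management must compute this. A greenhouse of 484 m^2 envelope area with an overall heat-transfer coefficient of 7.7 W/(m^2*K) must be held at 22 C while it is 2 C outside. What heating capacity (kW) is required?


dT = 22 - (2) = 20 K
Q = U * A * dT
  = 7.7 * 484 * 20
  = 74536 W = 74.54 kW


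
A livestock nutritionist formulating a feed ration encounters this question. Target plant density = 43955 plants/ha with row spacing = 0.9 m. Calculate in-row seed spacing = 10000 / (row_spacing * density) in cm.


spacing = 10000 / (row_sp * density)
        = 10000 / (0.9 * 43955)
        = 10000 / 39559.50
        = 0.25278 m = 25.28 cm


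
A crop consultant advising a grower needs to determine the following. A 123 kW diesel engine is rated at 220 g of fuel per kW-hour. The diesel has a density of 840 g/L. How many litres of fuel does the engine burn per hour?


FC = P * BSFC / rho_fuel
   = 123 * 220 / 840
   = 27060 / 840
   = 32.21 L/h


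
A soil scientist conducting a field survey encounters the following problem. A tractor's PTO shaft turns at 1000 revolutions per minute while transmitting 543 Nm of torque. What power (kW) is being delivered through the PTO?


P = 2*pi*n*T / 60000
  = 2*pi * 1000 * 543 / 60000
  = 3411769.62 / 60000
  = 56.86 kW


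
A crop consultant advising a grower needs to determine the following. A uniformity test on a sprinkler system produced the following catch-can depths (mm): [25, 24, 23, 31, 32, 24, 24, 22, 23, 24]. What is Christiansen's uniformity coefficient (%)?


xbar = 252 / 10 = 25.200
sum|xi - xbar| = 25.200
CU = 100 * (1 - 25.200 / (10 * 25.200))
   = 100 * (1 - 0.1000)
   = 90%


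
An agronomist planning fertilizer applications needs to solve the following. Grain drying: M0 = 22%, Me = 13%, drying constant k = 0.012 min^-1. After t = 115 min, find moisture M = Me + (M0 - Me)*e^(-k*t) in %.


M = Me + (M0 - Me) * e^(-k*t)
  = 13 + (22 - 13) * e^(-0.012*115)
  = 13 + 9 * e^(-1.380)
  = 13 + 9 * 0.25158
  = 13 + 2.2642
  = 15.26%


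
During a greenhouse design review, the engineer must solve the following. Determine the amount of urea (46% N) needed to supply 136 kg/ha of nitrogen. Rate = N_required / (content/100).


Rate = N_required / (N_content / 100)
     = 136 / (46 / 100)
     = 136 / 0.46
     = 295.65 kg/ha


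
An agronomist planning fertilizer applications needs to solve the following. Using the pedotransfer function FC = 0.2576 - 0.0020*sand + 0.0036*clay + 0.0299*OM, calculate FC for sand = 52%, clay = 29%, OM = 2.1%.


FC = 0.2576 - 0.0020*52 + 0.0036*29 + 0.0299*2.1
   = 0.2576 - 0.1040 + 0.1044 + 0.0628
   = 0.3208


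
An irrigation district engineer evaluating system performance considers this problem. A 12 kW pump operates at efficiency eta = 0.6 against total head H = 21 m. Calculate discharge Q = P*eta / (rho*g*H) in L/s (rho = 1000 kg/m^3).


Q = (P * 1000 * eta) / (rho * g * H)
  = (12 * 1000 * 0.6) / (1000 * 9.81 * 21)
  = 7200 / 206010
  = 0.03495 m^3/s = 34.95 L/s


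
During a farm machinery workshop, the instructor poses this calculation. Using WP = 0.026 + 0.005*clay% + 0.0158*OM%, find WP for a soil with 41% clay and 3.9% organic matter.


WP = 0.026 + 0.005*41 + 0.0158*3.9
   = 0.026 + 0.2050 + 0.0616
   = 0.2926


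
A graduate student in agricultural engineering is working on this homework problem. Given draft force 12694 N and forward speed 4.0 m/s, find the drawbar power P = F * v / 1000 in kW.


P = F * v / 1000
  = 12694 * 4.0 / 1000
  = 50776 / 1000
  = 50.78 kW


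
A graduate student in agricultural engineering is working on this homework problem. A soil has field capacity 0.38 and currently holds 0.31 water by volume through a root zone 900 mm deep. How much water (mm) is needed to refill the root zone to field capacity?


SMD = (FC - theta) * D
    = (0.38 - 0.31) * 900
    = 0.070 * 900
    = 63 mm


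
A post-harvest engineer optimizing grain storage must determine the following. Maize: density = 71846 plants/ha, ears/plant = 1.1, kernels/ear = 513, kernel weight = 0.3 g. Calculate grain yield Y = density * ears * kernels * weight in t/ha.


Y = density * ears * kernels * kw
  = 71846 * 1.1 * 513 * 0.3 g/ha
  = 12162809.34 g/ha
  = 12162.81 kg/ha = 12.16 t/ha


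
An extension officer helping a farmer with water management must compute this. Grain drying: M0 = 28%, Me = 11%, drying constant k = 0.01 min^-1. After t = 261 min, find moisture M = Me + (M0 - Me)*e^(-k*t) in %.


M = Me + (M0 - Me) * e^(-k*t)
  = 11 + (28 - 11) * e^(-0.01*261)
  = 11 + 17 * e^(-2.610)
  = 11 + 17 * 0.07353
  = 11 + 1.2501
  = 12.25%


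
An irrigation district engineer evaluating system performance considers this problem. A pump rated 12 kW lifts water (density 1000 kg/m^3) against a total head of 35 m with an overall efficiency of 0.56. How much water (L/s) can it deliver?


Q = (P * 1000 * eta) / (rho * g * H)
  = (12 * 1000 * 0.56) / (1000 * 9.81 * 35)
  = 6720 / 343350
  = 0.01957 m^3/s = 19.57 L/s


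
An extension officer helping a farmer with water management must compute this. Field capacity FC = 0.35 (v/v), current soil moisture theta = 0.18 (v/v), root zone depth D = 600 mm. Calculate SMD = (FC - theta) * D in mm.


SMD = (FC - theta) * D
    = (0.35 - 0.18) * 600
    = 0.170 * 600
    = 102 mm


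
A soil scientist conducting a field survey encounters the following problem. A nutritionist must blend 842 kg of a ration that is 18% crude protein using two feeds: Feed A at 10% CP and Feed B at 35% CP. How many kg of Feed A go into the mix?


parts_A = CP_b - target = 35 - 18 = 17
parts_B = target - CP_a = 18 - 10 = 8
total_parts = 17 + 8 = 25
Feed A = 842 * 17 / 25 = 572.56 kg
Feed B = 842 * 8 / 25 = 269.44 kg

572.56 kg


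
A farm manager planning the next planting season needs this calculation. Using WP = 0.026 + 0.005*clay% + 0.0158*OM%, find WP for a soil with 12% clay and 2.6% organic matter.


WP = 0.026 + 0.005*12 + 0.0158*2.6
   = 0.026 + 0.0600 + 0.0411
   = 0.1271


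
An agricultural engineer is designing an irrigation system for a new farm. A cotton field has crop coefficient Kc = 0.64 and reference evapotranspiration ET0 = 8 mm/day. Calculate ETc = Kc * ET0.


ETc = Kc * ET0
    = 0.64 * 8
    = 5.12 mm/day


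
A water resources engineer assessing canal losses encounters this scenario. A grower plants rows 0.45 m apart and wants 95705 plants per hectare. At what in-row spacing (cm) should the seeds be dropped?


spacing = 10000 / (row_sp * density)
        = 10000 / (0.45 * 95705)
        = 10000 / 43067.25
        = 0.23219 m = 23.22 cm


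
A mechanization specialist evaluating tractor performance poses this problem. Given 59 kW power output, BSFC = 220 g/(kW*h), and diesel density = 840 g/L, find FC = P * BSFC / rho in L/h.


FC = P * BSFC / rho_fuel
   = 59 * 220 / 840
   = 12980 / 840
   = 15.45 L/h


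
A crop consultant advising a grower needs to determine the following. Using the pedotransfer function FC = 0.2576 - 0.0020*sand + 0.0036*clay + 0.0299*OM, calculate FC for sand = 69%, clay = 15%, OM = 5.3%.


FC = 0.2576 - 0.0020*69 + 0.0036*15 + 0.0299*5.3
   = 0.2576 - 0.1380 + 0.0540 + 0.1585
   = 0.3321


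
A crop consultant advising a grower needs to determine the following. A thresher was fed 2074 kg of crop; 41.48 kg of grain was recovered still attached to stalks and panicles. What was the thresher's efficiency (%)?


eta = (total - unthreshed) / total * 100
    = (2074 - 41.48) / 2074 * 100
    = 2032.52 / 2074 * 100
    = 98%


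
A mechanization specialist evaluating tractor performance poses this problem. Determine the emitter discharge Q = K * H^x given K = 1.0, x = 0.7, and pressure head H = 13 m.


Q = K * H^x
  = 1.0 * 13^0.7
  = 1.0 * 6.0223
  = 6.02 L/h


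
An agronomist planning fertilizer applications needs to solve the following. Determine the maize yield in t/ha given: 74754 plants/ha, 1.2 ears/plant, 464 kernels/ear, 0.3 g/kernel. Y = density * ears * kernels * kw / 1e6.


Y = density * ears * kernels * kw
  = 74754 * 1.2 * 464 * 0.3 g/ha
  = 12486908.16 g/ha
  = 12486.91 kg/ha = 12.49 t/ha


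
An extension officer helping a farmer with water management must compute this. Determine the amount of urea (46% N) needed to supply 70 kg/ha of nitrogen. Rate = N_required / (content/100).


Rate = N_required / (N_content / 100)
     = 70 / (46 / 100)
     = 70 / 0.46
     = 152.17 kg/ha


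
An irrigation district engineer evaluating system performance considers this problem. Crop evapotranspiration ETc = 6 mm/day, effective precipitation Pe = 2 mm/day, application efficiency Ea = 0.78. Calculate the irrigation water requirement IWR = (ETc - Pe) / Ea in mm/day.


IWR = (ETc - Pe) / Ea
    = (6 - 2) / 0.78
    = 4 / 0.78
    = 5.13 mm/day


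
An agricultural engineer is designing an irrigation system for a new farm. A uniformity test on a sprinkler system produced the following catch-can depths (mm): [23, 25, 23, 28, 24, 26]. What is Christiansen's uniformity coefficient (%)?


xbar = 149 / 6 = 24.833
sum|xi - xbar| = 9
CU = 100 * (1 - 9 / (6 * 24.833))
   = 100 * (1 - 0.0604)
   = 93.96%


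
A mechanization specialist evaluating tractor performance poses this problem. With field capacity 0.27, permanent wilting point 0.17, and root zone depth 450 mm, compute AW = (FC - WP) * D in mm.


AW = (FC - WP) * D
   = (0.27 - 0.17) * 450
   = 0.10 * 450
   = 45 mm


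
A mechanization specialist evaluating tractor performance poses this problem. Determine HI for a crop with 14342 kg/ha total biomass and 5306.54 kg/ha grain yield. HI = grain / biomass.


HI = grain_yield / biomass
   = 5306.54 / 14342
   = 0.37


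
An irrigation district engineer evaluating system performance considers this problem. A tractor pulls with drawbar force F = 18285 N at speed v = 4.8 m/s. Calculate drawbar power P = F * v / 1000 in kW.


P = F * v / 1000
  = 18285 * 4.8 / 1000
  = 87768 / 1000
  = 87.77 kW


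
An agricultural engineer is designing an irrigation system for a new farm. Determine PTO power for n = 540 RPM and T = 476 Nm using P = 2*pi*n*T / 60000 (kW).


P = 2*pi*n*T / 60000
  = 2*pi * 540 * 476 / 60000
  = 1615029.95 / 60000
  = 26.92 kW


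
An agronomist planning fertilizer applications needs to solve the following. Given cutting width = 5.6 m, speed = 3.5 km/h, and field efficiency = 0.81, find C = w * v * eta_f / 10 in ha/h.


C = w * v * eta_f / 10
  = 5.6 * 3.5 * 0.81 / 10
  = 15.88 / 10
  = 1.59 ha/h


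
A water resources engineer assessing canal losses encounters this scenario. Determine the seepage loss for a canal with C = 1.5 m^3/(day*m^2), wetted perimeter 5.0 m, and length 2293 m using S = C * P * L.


S = C * P * L
  = 1.5 * 5.0 * 2293
  = 17197.50 m^3/day


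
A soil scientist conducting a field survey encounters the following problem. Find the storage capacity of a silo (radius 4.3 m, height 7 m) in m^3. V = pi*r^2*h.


V = pi * r^2 * h
  = pi * 4.3^2 * 7
  = pi * 18.49 * 7
  = 406.62 m^3


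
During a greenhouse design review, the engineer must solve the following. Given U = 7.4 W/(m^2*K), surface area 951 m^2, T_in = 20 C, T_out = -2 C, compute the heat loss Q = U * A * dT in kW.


dT = 20 - (-2) = 22 K
Q = U * A * dT
  = 7.4 * 951 * 22
  = 154822.80 W = 154.82 kW


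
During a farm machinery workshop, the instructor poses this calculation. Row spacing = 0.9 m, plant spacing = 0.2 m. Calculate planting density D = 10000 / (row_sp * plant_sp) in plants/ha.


D = 10000 / (row_sp * plant_sp)
  = 10000 / (0.9 * 0.2)
  = 10000 / 0.1800
  = 55555.56 plants/ha


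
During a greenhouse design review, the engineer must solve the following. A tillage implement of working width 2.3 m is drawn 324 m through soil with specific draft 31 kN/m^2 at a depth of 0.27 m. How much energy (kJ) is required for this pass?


E = k * d * w * L
  = 31 * 0.27 * 2.3 * 324
  = 6237.32 kJ


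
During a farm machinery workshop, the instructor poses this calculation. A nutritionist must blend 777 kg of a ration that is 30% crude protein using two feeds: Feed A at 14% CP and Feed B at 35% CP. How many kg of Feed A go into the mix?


parts_A = CP_b - target = 35 - 30 = 5
parts_B = target - CP_a = 30 - 14 = 16
total_parts = 5 + 16 = 21
Feed A = 777 * 5 / 21 = 185 kg
Feed B = 777 * 16 / 21 = 592 kg

185 kg


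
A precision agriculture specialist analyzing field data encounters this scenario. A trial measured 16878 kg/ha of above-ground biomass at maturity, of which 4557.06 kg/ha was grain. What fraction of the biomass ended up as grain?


HI = grain_yield / biomass
   = 4557.06 / 16878
   = 0.27


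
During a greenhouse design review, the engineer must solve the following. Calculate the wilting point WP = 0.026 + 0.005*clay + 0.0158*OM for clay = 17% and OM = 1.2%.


WP = 0.026 + 0.005*17 + 0.0158*1.2
   = 0.026 + 0.0850 + 0.0190
   = 0.1300


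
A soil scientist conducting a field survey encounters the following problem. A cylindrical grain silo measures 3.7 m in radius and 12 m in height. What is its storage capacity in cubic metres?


V = pi * r^2 * h
  = pi * 3.7^2 * 12
  = pi * 13.69 * 12
  = 516.10 m^3


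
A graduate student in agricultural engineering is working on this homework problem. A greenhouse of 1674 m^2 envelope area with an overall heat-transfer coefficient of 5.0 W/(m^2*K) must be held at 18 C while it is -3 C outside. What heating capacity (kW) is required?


dT = 18 - (-3) = 21 K
Q = U * A * dT
  = 5.0 * 1674 * 21
  = 175770 W = 175.77 kW


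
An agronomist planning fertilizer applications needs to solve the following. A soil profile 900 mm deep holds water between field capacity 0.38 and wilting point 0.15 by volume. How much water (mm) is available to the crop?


AW = (FC - WP) * D
   = (0.38 - 0.15) * 900
   = 0.23 * 900
   = 207 mm


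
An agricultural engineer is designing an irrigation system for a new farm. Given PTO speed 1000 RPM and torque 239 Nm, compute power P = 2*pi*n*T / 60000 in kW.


P = 2*pi*n*T / 60000
  = 2*pi * 1000 * 239 / 60000
  = 1501681.29 / 60000
  = 25.03 kW


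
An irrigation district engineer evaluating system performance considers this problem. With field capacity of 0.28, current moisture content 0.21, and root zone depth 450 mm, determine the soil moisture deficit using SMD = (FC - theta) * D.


SMD = (FC - theta) * D
    = (0.28 - 0.21) * 450
    = 0.070 * 450
    = 31.50 mm


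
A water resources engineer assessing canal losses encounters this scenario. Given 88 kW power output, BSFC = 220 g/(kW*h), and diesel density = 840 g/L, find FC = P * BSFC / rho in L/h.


FC = P * BSFC / rho_fuel
   = 88 * 220 / 840
   = 19360 / 840
   = 23.05 L/h


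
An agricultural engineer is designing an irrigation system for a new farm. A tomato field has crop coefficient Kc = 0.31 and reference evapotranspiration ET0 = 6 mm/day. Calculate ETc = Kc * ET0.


ETc = Kc * ET0
    = 0.31 * 6
    = 1.86 mm/day


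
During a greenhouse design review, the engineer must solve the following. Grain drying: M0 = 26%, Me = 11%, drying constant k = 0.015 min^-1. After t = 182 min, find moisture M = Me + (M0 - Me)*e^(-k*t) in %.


M = Me + (M0 - Me) * e^(-k*t)
  = 11 + (26 - 11) * e^(-0.015*182)
  = 11 + 15 * e^(-2.730)
  = 11 + 15 * 0.06522
  = 11 + 0.9783
  = 11.98%


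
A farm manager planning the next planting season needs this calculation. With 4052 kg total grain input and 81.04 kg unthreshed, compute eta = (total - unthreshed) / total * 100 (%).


eta = (total - unthreshed) / total * 100
    = (4052 - 81.04) / 4052 * 100
    = 3970.96 / 4052 * 100
    = 98%


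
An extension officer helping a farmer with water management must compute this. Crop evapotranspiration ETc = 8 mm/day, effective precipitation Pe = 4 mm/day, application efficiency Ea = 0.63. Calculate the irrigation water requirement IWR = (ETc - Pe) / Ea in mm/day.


IWR = (ETc - Pe) / Ea
    = (8 - 4) / 0.63
    = 4 / 0.63
    = 6.35 mm/day


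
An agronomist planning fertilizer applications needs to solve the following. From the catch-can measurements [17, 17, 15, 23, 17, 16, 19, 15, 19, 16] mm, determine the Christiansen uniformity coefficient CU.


xbar = 174 / 10 = 17.400
sum|xi - xbar| = 17.600
CU = 100 * (1 - 17.600 / (10 * 17.400))
   = 100 * (1 - 0.1011)
   = 89.89%


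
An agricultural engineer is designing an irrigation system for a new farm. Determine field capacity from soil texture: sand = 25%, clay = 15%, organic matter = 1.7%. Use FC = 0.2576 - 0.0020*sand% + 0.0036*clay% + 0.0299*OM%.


FC = 0.2576 - 0.0020*25 + 0.0036*15 + 0.0299*1.7
   = 0.2576 - 0.0500 + 0.0540 + 0.0508
   = 0.3124


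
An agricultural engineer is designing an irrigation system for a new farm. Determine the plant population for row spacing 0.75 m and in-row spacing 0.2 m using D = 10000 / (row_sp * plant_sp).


D = 10000 / (row_sp * plant_sp)
  = 10000 / (0.75 * 0.2)
  = 10000 / 0.1500
  = 66666.67 plants/ha


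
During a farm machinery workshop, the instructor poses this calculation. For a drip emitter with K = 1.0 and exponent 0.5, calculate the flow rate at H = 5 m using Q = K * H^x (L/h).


Q = K * H^x
  = 1.0 * 5^0.5
  = 1.0 * 2.2361
  = 2.24 L/h
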